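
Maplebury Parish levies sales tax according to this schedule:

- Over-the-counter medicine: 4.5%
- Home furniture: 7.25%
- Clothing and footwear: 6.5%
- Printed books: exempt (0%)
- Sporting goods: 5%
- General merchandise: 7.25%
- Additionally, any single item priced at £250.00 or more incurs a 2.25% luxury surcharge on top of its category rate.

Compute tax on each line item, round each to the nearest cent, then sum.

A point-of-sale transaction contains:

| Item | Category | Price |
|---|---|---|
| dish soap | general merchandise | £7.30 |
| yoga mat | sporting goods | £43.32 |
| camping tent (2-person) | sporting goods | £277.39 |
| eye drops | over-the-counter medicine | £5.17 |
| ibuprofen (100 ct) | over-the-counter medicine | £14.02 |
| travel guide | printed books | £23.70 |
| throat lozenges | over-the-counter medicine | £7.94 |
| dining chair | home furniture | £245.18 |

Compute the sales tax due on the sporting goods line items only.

£22.28

Yoga mat £43.32: sporting goods → 5% → £2.17
Camping tent (2-person) £277.39: sporting goods → 5% + 2.25% surcharge = 7.25% → £20.11
Tax on sporting goods = £2.17 + £20.11 = £22.28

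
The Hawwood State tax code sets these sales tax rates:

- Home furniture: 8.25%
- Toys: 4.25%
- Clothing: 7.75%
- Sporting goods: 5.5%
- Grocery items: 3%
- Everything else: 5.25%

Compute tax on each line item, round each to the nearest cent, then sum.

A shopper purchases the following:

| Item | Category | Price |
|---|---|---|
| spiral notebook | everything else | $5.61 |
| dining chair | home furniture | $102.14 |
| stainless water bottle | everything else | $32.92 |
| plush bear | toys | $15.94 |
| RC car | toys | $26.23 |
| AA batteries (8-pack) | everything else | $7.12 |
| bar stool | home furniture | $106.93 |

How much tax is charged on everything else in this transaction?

Spiral notebook $5.61: everything else → 5.25% → $0.29
Stainless water bottle $32.92: everything else → 5.25% → $1.73
AA batteries (8-pack) $7.12: everything else → 5.25% → $0.37
Tax on everything else = $0.29 + $1.73 + $0.37 = $2.39

$2.39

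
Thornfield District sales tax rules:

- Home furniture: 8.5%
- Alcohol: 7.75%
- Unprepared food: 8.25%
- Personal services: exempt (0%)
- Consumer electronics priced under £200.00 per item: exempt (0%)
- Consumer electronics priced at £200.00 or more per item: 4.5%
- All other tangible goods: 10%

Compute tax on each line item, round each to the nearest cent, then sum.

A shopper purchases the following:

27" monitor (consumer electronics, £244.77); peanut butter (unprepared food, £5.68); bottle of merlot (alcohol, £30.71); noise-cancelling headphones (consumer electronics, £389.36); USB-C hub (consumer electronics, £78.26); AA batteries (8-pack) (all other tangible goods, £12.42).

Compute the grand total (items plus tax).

27" monitor £244.77: consumer electronics, £200.00 or more → 4.5% → £11.01
Peanut butter £5.68: unprepared food → 8.25% → £0.47
Bottle of merlot £30.71: alcohol → 7.75% → £2.38
Noise-cancelling headphones £389.36: consumer electronics, £200.00 or more → 4.5% → £17.52
USB-C hub £78.26: consumer electronics, under £200.00 → 0% → £0.00
AA batteries (8-pack) £12.42: all other tangible goods → 10% → £1.24
Subtotal = £761.20; tax = £32.62; total due = £793.82

£793.82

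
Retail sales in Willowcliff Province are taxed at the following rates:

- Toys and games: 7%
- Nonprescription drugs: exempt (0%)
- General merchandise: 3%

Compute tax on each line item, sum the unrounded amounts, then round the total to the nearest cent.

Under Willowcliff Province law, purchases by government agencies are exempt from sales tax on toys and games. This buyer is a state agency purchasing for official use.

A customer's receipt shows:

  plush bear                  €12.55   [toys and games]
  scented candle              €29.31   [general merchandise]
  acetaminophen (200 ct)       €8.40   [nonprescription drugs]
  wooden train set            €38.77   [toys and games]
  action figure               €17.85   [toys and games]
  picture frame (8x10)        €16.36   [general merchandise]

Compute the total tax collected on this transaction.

Plush bear €12.55: toys and games, buyer-exempt → 0% → €0.00
Scented candle €29.31: general merchandise → 3% → €0.8793
Acetaminophen (200 ct) €8.40: nonprescription drugs → 0% → €0.00
Wooden train set €38.77: toys and games, buyer-exempt → 0% → €0.00
Action figure €17.85: toys and games, buyer-exempt → 0% → €0.00
Picture frame (8x10) €16.36: general merchandise → 3% → €0.4908
Unrounded tax sum = €1.3701 → €1.37

€1.37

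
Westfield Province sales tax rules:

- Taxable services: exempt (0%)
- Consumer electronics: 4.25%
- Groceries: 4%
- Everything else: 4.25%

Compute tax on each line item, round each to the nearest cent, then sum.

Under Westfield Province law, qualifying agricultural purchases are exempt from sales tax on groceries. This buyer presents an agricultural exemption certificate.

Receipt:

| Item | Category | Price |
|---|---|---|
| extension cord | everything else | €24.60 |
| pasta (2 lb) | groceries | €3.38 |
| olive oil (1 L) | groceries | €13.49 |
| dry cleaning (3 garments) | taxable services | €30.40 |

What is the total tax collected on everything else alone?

Extension cord €24.60: everything else → 4.25% → €1.05
Tax on everything else = €1.05

€1.05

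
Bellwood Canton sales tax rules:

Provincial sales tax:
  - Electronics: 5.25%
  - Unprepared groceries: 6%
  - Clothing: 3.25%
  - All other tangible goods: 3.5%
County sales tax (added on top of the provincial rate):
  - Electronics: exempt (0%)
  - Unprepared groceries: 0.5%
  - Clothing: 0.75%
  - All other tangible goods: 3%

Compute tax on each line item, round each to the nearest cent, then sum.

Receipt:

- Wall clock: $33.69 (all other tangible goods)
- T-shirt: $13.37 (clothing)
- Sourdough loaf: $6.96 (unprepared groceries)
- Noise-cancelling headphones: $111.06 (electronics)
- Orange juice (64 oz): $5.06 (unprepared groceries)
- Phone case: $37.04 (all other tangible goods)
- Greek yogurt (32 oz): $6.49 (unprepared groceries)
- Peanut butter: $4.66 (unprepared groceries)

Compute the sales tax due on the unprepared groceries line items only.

Sourdough loaf $6.96: unprepared groceries → 6% + 0.5% county = 6.5% → $0.45
Orange juice (64 oz) $5.06: unprepared groceries → 6% + 0.5% county = 6.5% → $0.33
Greek yogurt (32 oz) $6.49: unprepared groceries → 6% + 0.5% county = 6.5% → $0.42
Peanut butter $4.66: unprepared groceries → 6% + 0.5% county = 6.5% → $0.30
Tax on unprepared groceries = $0.45 + $0.33 + $0.42 + $0.30 = $1.50

$1.50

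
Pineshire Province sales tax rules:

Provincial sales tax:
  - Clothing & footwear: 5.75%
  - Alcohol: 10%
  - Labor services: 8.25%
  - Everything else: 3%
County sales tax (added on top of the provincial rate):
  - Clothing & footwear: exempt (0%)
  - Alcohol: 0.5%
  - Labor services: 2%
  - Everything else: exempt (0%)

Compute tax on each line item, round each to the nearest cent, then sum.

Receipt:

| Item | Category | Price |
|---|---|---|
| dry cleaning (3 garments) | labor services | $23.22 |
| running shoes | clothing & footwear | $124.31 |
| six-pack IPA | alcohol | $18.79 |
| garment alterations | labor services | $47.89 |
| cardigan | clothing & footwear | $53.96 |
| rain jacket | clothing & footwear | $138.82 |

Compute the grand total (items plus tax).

$434.48

Dry cleaning (3 garments) $23.22: labor services → 8.25% + 2% county = 10.25% → $2.38
Running shoes $124.31: clothing & footwear → 5.75% + 0% county = 5.75% → $7.15
Six-pack IPA $18.79: alcohol → 10% + 0.5% county = 10.5% → $1.97
Garment alterations $47.89: labor services → 8.25% + 2% county = 10.25% → $4.91
Cardigan $53.96: clothing & footwear → 5.75% + 0% county = 5.75% → $3.10
Rain jacket $138.82: clothing & footwear → 5.75% + 0% county = 5.75% → $7.98
Subtotal = $406.99; tax = $27.49; total due = $434.48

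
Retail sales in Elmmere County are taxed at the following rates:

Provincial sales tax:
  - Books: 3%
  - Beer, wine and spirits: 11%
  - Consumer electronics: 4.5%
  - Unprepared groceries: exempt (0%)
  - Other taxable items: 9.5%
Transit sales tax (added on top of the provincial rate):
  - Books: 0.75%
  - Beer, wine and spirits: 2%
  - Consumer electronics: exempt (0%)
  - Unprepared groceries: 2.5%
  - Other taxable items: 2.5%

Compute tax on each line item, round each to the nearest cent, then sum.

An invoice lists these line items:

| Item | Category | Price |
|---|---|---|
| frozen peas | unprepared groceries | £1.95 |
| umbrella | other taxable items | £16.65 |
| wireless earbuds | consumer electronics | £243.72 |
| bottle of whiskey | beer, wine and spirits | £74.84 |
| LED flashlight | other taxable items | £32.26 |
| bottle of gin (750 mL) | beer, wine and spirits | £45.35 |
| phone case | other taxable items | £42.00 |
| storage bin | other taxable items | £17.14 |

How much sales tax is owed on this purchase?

Frozen peas £1.95: unprepared groceries → 0% + 2.5% transit = 2.5% → £0.05
Umbrella £16.65: other taxable items → 9.5% + 2.5% transit = 12% → £2.00
Wireless earbuds £243.72: consumer electronics → 4.5% + 0% transit = 4.5% → £10.97
Bottle of whiskey £74.84: beer, wine and spirits → 11% + 2% transit = 13% → £9.73
LED flashlight £32.26: other taxable items → 9.5% + 2.5% transit = 12% → £3.87
Bottle of gin (750 mL) £45.35: beer, wine and spirits → 11% + 2% transit = 13% → £5.90
Phone case £42.00: other taxable items → 9.5% + 2.5% transit = 12% → £5.04
Storage bin £17.14: other taxable items → 9.5% + 2.5% transit = 12% → £2.06
Total tax = £0.05 + £2.00 + £10.97 + £9.73 + £3.87 + £5.90 + £5.04 + £2.06 = £39.62

£39.62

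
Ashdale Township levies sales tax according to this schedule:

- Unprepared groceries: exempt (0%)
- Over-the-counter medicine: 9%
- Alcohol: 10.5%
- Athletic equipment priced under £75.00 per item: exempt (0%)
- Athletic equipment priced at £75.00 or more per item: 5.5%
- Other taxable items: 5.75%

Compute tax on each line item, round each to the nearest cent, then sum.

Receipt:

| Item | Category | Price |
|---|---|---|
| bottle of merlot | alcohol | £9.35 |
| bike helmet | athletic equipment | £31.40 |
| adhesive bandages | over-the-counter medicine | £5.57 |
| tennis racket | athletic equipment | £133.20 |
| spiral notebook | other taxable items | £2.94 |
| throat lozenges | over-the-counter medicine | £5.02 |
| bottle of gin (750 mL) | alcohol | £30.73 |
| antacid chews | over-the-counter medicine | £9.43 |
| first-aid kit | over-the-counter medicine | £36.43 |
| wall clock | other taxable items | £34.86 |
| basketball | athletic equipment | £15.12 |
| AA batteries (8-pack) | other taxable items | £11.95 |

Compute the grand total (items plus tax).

£345.48

Bottle of merlot £9.35: alcohol → 10.5% → £0.98
Bike helmet £31.40: athletic equipment, under £75.00 → 0% → £0.00
Adhesive bandages £5.57: over-the-counter medicine → 9% → £0.50
Tennis racket £133.20: athletic equipment, £75.00 or more → 5.5% → £7.33
Spiral notebook £2.94: other taxable items → 5.75% → £0.17
Throat lozenges £5.02: over-the-counter medicine → 9% → £0.45
Bottle of gin (750 mL) £30.73: alcohol → 10.5% → £3.23
Antacid chews £9.43: over-the-counter medicine → 9% → £0.85
First-aid kit £36.43: over-the-counter medicine → 9% → £3.28
Wall clock £34.86: other taxable items → 5.75% → £2.00
Basketball £15.12: athletic equipment, under £75.00 → 0% → £0.00
AA batteries (8-pack) £11.95: other taxable items → 5.75% → £0.69
Subtotal = £326.00; tax = £19.48; total due = £345.48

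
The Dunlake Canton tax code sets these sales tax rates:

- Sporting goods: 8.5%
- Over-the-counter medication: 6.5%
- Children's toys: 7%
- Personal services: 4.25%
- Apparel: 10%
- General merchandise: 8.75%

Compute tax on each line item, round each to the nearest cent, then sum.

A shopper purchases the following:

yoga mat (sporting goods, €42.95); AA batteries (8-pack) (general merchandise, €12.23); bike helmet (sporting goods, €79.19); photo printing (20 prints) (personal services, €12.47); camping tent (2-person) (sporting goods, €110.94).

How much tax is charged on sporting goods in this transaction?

€19.81

Yoga mat €42.95: sporting goods → 8.5% → €3.65
Bike helmet €79.19: sporting goods → 8.5% → €6.73
Camping tent (2-person) €110.94: sporting goods → 8.5% → €9.43
Tax on sporting goods = €3.65 + €6.73 + €9.43 = €19.81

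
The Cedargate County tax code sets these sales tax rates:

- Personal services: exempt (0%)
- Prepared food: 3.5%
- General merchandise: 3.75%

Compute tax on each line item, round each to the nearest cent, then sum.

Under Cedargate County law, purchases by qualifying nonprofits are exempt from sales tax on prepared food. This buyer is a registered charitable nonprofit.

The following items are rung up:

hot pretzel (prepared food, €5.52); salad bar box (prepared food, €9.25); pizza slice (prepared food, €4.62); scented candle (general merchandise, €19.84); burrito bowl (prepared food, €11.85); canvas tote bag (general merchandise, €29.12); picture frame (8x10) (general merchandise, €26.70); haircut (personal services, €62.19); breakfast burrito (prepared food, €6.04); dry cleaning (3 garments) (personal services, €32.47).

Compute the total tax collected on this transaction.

Hot pretzel €5.52: prepared food, buyer-exempt → 0% → €0.00
Salad bar box €9.25: prepared food, buyer-exempt → 0% → €0.00
Pizza slice €4.62: prepared food, buyer-exempt → 0% → €0.00
Scented candle €19.84: general merchandise → 3.75% → €0.74
Burrito bowl €11.85: prepared food, buyer-exempt → 0% → €0.00
Canvas tote bag €29.12: general merchandise → 3.75% → €1.09
Picture frame (8x10) €26.70: general merchandise → 3.75% → €1.00
Haircut €62.19: personal services → 0% → €0.00
Breakfast burrito €6.04: prepared food, buyer-exempt → 0% → €0.00
Dry cleaning (3 garments) €32.47: personal services → 0% → €0.00
Total tax = €0.74 + €1.09 + €1.00 = €2.83

€2.83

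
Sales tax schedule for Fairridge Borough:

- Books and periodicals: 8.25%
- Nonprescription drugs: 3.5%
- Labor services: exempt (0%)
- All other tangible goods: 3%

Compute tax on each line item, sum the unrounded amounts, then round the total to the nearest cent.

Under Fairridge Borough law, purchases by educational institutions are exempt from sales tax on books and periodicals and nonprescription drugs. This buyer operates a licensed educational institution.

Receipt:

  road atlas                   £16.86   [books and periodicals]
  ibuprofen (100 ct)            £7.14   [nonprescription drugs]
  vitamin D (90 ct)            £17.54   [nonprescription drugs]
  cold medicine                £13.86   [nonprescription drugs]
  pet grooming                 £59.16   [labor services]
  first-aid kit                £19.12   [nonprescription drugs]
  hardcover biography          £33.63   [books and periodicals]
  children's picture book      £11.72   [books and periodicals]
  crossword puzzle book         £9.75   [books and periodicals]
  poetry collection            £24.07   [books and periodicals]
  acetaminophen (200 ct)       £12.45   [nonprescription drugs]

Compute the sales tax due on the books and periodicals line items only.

Road atlas £16.86: books and periodicals, buyer-exempt → 0% → £0.00
Hardcover biography £33.63: books and periodicals, buyer-exempt → 0% → £0.00
Children's picture book £11.72: books and periodicals, buyer-exempt → 0% → £0.00
Crossword puzzle book £9.75: books and periodicals, buyer-exempt → 0% → £0.00
Poetry collection £24.07: books and periodicals, buyer-exempt → 0% → £0.00
Tax on books and periodicals: unrounded sum = £0.00 → £0.00

£0.00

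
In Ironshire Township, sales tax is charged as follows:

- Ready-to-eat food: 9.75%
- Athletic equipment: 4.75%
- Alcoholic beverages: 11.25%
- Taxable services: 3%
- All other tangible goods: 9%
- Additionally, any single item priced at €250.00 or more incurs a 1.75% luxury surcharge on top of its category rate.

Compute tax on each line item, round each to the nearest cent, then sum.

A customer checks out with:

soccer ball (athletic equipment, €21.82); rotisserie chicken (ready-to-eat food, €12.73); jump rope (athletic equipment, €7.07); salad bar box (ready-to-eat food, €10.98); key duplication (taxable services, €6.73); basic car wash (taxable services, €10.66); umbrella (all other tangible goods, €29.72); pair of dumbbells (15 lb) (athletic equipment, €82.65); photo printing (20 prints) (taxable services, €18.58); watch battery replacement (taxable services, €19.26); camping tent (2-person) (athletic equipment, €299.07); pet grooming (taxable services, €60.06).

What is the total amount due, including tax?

€612.52

Soccer ball €21.82: athletic equipment → 4.75% → €1.04
Rotisserie chicken €12.73: ready-to-eat food → 9.75% → €1.24
Jump rope €7.07: athletic equipment → 4.75% → €0.34
Salad bar box €10.98: ready-to-eat food → 9.75% → €1.07
Key duplication €6.73: taxable services → 3% → €0.20
Basic car wash €10.66: taxable services → 3% → €0.32
Umbrella €29.72: all other tangible goods → 9% → €2.67
Pair of dumbbells (15 lb) €82.65: athletic equipment → 4.75% → €3.93
Photo printing (20 prints) €18.58: taxable services → 3% → €0.56
Watch battery replacement €19.26: taxable services → 3% → €0.58
Camping tent (2-person) €299.07: athletic equipment → 4.75% + 1.75% surcharge = 6.5% → €19.44
Pet grooming €60.06: taxable services → 3% → €1.80
Subtotal = €579.33; tax = €33.19; total due = €612.52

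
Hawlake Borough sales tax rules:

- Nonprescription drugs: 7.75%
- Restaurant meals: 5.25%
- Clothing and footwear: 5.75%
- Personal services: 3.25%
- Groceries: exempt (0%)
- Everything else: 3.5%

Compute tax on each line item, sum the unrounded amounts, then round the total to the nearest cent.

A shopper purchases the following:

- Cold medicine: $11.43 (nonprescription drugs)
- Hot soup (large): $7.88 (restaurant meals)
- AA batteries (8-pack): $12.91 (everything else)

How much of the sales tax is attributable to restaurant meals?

$0.41

Hot soup (large) $7.88: restaurant meals → 5.25% → $0.4137
Tax on restaurant meals: unrounded sum = $0.4137 → $0.41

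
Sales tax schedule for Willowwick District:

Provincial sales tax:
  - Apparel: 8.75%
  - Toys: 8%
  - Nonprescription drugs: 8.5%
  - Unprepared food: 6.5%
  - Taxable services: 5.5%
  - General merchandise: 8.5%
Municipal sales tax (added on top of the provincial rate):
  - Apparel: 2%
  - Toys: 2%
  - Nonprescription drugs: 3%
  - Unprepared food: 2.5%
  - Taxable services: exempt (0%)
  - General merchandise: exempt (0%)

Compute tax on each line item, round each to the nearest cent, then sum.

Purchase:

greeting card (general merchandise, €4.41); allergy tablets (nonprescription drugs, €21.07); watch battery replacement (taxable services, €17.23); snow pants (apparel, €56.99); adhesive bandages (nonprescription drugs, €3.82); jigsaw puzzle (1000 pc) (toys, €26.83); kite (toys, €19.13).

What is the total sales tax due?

Greeting card €4.41: general merchandise → 8.5% + 0% municipal = 8.5% → €0.37
Allergy tablets €21.07: nonprescription drugs → 8.5% + 3% municipal = 11.5% → €2.42
Watch battery replacement €17.23: taxable services → 5.5% + 0% municipal = 5.5% → €0.95
Snow pants €56.99: apparel → 8.75% + 2% municipal = 10.75% → €6.13
Adhesive bandages €3.82: nonprescription drugs → 8.5% + 3% municipal = 11.5% → €0.44
Jigsaw puzzle (1000 pc) €26.83: toys → 8% + 2% municipal = 10% → €2.68
Kite €19.13: toys → 8% + 2% municipal = 10% → €1.91
Total tax = €0.37 + €2.42 + €0.95 + €6.13 + €0.44 + €2.68 + €1.91 = €14.90

€14.90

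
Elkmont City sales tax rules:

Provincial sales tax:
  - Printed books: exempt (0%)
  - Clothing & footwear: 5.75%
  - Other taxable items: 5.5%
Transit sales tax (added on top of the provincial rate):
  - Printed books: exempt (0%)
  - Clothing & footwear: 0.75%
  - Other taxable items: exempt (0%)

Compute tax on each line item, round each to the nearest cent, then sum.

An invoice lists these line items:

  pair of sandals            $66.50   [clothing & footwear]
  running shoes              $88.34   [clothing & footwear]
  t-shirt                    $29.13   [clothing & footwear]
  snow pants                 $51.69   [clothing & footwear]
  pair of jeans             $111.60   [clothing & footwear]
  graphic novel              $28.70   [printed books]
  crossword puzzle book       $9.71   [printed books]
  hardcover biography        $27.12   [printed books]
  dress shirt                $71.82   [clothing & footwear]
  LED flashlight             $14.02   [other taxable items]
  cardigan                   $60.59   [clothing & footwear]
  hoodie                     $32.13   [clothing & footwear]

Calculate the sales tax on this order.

Pair of sandals $66.50: clothing & footwear → 5.75% + 0.75% transit = 6.5% → $4.32
Running shoes $88.34: clothing & footwear → 5.75% + 0.75% transit = 6.5% → $5.74
T-shirt $29.13: clothing & footwear → 5.75% + 0.75% transit = 6.5% → $1.89
Snow pants $51.69: clothing & footwear → 5.75% + 0.75% transit = 6.5% → $3.36
Pair of jeans $111.60: clothing & footwear → 5.75% + 0.75% transit = 6.5% → $7.25
Graphic novel $28.70: printed books → 0% + 0% transit = 0% → $0.00
Crossword puzzle book $9.71: printed books → 0% + 0% transit = 0% → $0.00
Hardcover biography $27.12: printed books → 0% + 0% transit = 0% → $0.00
Dress shirt $71.82: clothing & footwear → 5.75% + 0.75% transit = 6.5% → $4.67
LED flashlight $14.02: other taxable items → 5.5% + 0% transit = 5.5% → $0.77
Cardigan $60.59: clothing & footwear → 5.75% + 0.75% transit = 6.5% → $3.94
Hoodie $32.13: clothing & footwear → 5.75% + 0.75% transit = 6.5% → $2.09
Total tax = $4.32 + $5.74 + $1.89 + $3.36 + $7.25 + $4.67 + $0.77 + $3.94 + $2.09 = $34.03

$34.03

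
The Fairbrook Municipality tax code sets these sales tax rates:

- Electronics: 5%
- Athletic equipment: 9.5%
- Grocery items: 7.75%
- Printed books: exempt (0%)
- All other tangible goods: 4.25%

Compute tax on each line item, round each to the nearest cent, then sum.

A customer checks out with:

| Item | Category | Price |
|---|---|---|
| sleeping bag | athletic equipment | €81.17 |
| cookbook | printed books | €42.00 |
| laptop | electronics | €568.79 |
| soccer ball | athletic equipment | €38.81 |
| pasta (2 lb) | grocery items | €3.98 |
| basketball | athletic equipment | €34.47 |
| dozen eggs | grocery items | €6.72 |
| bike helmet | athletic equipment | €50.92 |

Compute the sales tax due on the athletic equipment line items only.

€19.51

Sleeping bag €81.17: athletic equipment → 9.5% → €7.71
Soccer ball €38.81: athletic equipment → 9.5% → €3.69
Basketball €34.47: athletic equipment → 9.5% → €3.27
Bike helmet €50.92: athletic equipment → 9.5% → €4.84
Tax on athletic equipment = €7.71 + €3.69 + €3.27 + €4.84 = €19.51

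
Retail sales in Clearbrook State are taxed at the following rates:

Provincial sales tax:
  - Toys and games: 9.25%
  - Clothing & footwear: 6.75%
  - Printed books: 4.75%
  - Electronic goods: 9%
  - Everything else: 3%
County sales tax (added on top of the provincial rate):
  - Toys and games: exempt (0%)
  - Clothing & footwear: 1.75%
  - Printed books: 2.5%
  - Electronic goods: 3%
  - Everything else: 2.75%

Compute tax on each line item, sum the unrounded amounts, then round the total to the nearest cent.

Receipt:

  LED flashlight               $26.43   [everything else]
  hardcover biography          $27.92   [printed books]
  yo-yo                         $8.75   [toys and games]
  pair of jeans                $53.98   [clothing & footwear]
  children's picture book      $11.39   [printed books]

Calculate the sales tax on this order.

LED flashlight $26.43: everything else → 3% + 2.75% county = 5.75% → $1.519725
Hardcover biography $27.92: printed books → 4.75% + 2.5% county = 7.25% → $2.0242
Yo-yo $8.75: toys and games → 9.25% + 0% county = 9.25% → $0.809375
Pair of jeans $53.98: clothing & footwear → 6.75% + 1.75% county = 8.5% → $4.5883
Children's picture book $11.39: printed books → 4.75% + 2.5% county = 7.25% → $0.825775
Unrounded tax sum = $9.767375 → $9.77

$9.77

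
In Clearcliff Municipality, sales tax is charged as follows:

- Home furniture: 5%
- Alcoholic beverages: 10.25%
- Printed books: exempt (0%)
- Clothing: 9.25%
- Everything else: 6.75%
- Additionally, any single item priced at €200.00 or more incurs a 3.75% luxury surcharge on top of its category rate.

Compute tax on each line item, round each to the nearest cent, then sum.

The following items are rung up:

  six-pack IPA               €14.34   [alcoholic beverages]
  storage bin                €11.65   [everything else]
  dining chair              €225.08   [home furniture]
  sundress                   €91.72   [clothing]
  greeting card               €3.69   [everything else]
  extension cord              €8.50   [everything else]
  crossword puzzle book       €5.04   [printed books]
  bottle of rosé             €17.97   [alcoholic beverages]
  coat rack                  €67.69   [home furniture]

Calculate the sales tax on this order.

€36.47

Six-pack IPA €14.34: alcoholic beverages → 10.25% → €1.47
Storage bin €11.65: everything else → 6.75% → €0.79
Dining chair €225.08: home furniture → 5% + 3.75% surcharge = 8.75% → €19.69
Sundress €91.72: clothing → 9.25% → €8.48
Greeting card €3.69: everything else → 6.75% → €0.25
Extension cord €8.50: everything else → 6.75% → €0.57
Crossword puzzle book €5.04: printed books → 0% → €0.00
Bottle of rosé €17.97: alcoholic beverages → 10.25% → €1.84
Coat rack €67.69: home furniture → 5% → €3.38
Total tax = €1.47 + €0.79 + €19.69 + €8.48 + €0.25 + €0.57 + €1.84 + €3.38 = €36.47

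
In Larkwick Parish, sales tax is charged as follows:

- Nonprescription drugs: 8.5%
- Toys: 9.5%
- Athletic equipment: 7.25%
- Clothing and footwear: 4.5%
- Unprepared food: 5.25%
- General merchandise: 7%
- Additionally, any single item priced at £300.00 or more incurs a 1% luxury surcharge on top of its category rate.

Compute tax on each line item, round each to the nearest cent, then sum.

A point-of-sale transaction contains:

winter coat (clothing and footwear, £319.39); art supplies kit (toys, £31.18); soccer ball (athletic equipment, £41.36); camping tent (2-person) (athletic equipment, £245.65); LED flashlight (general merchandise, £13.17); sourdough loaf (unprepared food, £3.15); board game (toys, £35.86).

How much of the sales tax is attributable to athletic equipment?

Soccer ball £41.36: athletic equipment → 7.25% → £3.00
Camping tent (2-person) £245.65: athletic equipment → 7.25% → £17.81
Tax on athletic equipment = £3.00 + £17.81 = £20.81

£20.81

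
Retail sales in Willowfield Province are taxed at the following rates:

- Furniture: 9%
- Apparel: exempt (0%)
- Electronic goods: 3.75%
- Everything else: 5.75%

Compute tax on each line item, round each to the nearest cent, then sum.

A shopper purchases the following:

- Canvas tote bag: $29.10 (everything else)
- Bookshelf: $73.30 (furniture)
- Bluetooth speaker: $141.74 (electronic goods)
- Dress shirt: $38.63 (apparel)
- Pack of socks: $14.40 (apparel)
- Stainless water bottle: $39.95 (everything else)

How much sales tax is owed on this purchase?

$15.89

Canvas tote bag $29.10: everything else → 5.75% → $1.67
Bookshelf $73.30: furniture → 9% → $6.60
Bluetooth speaker $141.74: electronic goods → 3.75% → $5.32
Dress shirt $38.63: apparel → 0% → $0.00
Pack of socks $14.40: apparel → 0% → $0.00
Stainless water bottle $39.95: everything else → 5.75% → $2.30
Total tax = $1.67 + $6.60 + $5.32 + $2.30 = $15.89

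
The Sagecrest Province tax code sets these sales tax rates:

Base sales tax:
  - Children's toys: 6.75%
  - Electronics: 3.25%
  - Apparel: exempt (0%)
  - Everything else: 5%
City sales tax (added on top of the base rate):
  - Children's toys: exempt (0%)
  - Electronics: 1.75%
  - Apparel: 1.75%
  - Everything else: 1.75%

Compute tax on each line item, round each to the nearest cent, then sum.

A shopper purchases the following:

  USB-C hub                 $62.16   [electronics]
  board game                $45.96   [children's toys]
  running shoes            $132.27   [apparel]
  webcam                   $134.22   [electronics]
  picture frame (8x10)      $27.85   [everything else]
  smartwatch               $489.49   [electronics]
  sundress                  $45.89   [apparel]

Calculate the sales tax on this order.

USB-C hub $62.16: electronics → 3.25% + 1.75% city = 5% → $3.11
Board game $45.96: children's toys → 6.75% + 0% city = 6.75% → $3.10
Running shoes $132.27: apparel → 0% + 1.75% city = 1.75% → $2.31
Webcam $134.22: electronics → 3.25% + 1.75% city = 5% → $6.71
Picture frame (8x10) $27.85: everything else → 5% + 1.75% city = 6.75% → $1.88
Smartwatch $489.49: electronics → 3.25% + 1.75% city = 5% → $24.47
Sundress $45.89: apparel → 0% + 1.75% city = 1.75% → $0.80
Total tax = $3.11 + $3.10 + $2.31 + $6.71 + $1.88 + $24.47 + $0.80 = $42.38

$42.38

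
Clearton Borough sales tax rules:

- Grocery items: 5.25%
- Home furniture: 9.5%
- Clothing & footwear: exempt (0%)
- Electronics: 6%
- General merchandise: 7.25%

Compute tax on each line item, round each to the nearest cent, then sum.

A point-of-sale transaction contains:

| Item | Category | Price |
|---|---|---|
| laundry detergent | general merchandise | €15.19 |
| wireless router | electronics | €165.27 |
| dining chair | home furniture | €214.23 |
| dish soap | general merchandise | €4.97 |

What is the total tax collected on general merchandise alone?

Laundry detergent €15.19: general merchandise → 7.25% → €1.10
Dish soap €4.97: general merchandise → 7.25% → €0.36
Tax on general merchandise = €1.10 + €0.36 = €1.46

€1.46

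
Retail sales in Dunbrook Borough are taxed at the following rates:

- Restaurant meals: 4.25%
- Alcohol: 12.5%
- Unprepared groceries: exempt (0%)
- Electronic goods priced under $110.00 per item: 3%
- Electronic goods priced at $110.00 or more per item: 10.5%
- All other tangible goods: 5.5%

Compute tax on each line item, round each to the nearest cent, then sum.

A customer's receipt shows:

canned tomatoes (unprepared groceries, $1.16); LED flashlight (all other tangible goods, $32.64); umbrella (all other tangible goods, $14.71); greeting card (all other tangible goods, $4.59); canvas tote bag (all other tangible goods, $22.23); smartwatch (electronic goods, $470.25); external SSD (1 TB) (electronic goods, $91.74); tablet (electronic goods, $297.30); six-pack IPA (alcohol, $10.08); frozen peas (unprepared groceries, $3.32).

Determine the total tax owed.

Canned tomatoes $1.16: unprepared groceries → 0% → $0.00
LED flashlight $32.64: all other tangible goods → 5.5% → $1.80
Umbrella $14.71: all other tangible goods → 5.5% → $0.81
Greeting card $4.59: all other tangible goods → 5.5% → $0.25
Canvas tote bag $22.23: all other tangible goods → 5.5% → $1.22
Smartwatch $470.25: electronic goods, $110.00 or more → 10.5% → $49.38
External SSD (1 TB) $91.74: electronic goods, under $110.00 → 3% → $2.75
Tablet $297.30: electronic goods, $110.00 or more → 10.5% → $31.22
Six-pack IPA $10.08: alcohol → 12.5% → $1.26
Frozen peas $3.32: unprepared groceries → 0% → $0.00
Total tax = $1.80 + $0.81 + $0.25 + $1.22 + $49.38 + $2.75 + $31.22 + $1.26 = $88.69

$88.69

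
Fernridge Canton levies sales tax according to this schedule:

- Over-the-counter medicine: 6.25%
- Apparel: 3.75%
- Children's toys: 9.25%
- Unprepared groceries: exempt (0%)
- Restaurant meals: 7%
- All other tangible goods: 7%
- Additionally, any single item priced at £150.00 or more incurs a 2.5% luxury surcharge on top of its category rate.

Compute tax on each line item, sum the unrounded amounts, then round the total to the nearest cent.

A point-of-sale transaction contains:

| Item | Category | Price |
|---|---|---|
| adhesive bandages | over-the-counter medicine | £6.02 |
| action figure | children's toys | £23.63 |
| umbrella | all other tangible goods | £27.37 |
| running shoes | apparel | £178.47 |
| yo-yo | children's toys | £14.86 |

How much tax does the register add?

Adhesive bandages £6.02: over-the-counter medicine → 6.25% → £0.37625
Action figure £23.63: children's toys → 9.25% → £2.185775
Umbrella £27.37: all other tangible goods → 7% → £1.9159
Running shoes £178.47: apparel → 3.75% + 2.5% surcharge = 6.25% → £11.154375
Yo-yo £14.86: children's toys → 9.25% → £1.37455
Unrounded tax sum = £17.00685 → £17.01

£17.01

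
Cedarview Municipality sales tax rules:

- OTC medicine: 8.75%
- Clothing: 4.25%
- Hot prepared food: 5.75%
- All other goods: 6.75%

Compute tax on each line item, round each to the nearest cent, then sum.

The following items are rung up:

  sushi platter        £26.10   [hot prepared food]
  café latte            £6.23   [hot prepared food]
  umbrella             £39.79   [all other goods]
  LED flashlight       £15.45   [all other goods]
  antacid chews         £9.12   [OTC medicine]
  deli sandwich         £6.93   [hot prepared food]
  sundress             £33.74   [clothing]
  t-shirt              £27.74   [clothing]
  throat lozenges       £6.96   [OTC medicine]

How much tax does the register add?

£10.01

Sushi platter £26.10: hot prepared food → 5.75% → £1.50
Café latte £6.23: hot prepared food → 5.75% → £0.36
Umbrella £39.79: all other goods → 6.75% → £2.69
LED flashlight £15.45: all other goods → 6.75% → £1.04
Antacid chews £9.12: OTC medicine → 8.75% → £0.80
Deli sandwich £6.93: hot prepared food → 5.75% → £0.40
Sundress £33.74: clothing → 4.25% → £1.43
T-shirt £27.74: clothing → 4.25% → £1.18
Throat lozenges £6.96: OTC medicine → 8.75% → £0.61
Total tax = £1.50 + £0.36 + £2.69 + £1.04 + £0.80 + £0.40 + £1.43 + £1.18 + £0.61 = £10.01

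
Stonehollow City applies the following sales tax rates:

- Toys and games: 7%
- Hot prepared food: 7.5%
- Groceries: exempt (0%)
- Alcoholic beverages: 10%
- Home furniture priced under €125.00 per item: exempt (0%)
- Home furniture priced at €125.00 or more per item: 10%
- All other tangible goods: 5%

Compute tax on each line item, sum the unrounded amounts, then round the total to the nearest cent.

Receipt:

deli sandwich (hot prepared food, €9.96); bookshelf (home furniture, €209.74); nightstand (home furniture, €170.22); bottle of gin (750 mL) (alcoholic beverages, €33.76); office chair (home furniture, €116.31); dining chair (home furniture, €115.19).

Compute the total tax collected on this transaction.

€42.12

Deli sandwich €9.96: hot prepared food → 7.5% → €0.747
Bookshelf €209.74: home furniture, €125.00 or more → 10% → €20.974
Nightstand €170.22: home furniture, €125.00 or more → 10% → €17.022
Bottle of gin (750 mL) €33.76: alcoholic beverages → 10% → €3.376
Office chair €116.31: home furniture, under €125.00 → 0% → €0.00
Dining chair €115.19: home furniture, under €125.00 → 0% → €0.00
Unrounded tax sum = €42.119 → €42.12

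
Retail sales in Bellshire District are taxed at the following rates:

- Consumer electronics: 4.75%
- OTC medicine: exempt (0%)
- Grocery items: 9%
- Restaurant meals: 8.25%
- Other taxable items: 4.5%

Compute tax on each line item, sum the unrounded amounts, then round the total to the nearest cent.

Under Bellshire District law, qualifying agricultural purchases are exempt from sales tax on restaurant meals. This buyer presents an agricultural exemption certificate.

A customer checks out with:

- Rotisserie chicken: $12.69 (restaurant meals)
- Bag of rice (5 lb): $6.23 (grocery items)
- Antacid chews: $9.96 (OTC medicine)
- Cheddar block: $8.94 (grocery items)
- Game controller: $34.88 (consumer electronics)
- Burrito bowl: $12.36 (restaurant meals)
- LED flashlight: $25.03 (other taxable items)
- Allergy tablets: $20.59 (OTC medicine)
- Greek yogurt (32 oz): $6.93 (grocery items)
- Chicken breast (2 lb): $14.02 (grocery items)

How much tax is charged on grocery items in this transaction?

$3.25

Bag of rice (5 lb) $6.23: grocery items → 9% → $0.5607
Cheddar block $8.94: grocery items → 9% → $0.8046
Greek yogurt (32 oz) $6.93: grocery items → 9% → $0.6237
Chicken breast (2 lb) $14.02: grocery items → 9% → $1.2618
Tax on grocery items: unrounded sum = $3.2508 → $3.25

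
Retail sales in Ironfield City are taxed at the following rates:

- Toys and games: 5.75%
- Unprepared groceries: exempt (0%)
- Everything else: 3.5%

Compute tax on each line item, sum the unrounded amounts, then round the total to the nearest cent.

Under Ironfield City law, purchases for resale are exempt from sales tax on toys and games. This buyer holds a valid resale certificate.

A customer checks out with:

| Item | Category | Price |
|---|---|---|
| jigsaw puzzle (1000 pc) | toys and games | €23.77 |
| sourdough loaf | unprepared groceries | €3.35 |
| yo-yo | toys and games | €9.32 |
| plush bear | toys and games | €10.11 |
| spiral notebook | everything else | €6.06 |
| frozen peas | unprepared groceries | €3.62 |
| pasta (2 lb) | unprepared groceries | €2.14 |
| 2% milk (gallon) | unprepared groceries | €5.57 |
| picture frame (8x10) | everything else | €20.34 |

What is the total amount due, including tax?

€85.20

Jigsaw puzzle (1000 pc) €23.77: toys and games, buyer-exempt → 0% → €0.00
Sourdough loaf €3.35: unprepared groceries → 0% → €0.00
Yo-yo €9.32: toys and games, buyer-exempt → 0% → €0.00
Plush bear €10.11: toys and games, buyer-exempt → 0% → €0.00
Spiral notebook €6.06: everything else → 3.5% → €0.2121
Frozen peas €3.62: unprepared groceries → 0% → €0.00
Pasta (2 lb) €2.14: unprepared groceries → 0% → €0.00
2% milk (gallon) €5.57: unprepared groceries → 0% → €0.00
Picture frame (8x10) €20.34: everything else → 3.5% → €0.7119
Subtotal = €84.28; unrounded tax = €0.924 → €0.92; total due = €85.20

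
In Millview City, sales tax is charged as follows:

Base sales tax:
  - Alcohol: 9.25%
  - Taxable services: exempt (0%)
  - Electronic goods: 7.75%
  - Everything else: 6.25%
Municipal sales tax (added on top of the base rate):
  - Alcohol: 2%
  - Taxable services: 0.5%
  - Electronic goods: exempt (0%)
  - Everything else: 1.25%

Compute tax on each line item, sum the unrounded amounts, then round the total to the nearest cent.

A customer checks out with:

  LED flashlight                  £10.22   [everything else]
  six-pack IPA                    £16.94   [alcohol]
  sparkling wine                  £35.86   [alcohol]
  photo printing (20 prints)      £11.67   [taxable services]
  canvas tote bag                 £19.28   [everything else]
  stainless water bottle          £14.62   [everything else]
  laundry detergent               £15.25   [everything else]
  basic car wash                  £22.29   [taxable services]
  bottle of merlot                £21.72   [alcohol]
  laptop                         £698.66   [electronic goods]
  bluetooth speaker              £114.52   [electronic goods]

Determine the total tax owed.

LED flashlight £10.22: everything else → 6.25% + 1.25% municipal = 7.5% → £0.7665
Six-pack IPA £16.94: alcohol → 9.25% + 2% municipal = 11.25% → £1.90575
Sparkling wine £35.86: alcohol → 9.25% + 2% municipal = 11.25% → £4.03425
Photo printing (20 prints) £11.67: taxable services → 0% + 0.5% municipal = 0.5% → £0.05835
Canvas tote bag £19.28: everything else → 6.25% + 1.25% municipal = 7.5% → £1.446
Stainless water bottle £14.62: everything else → 6.25% + 1.25% municipal = 7.5% → £1.0965
Laundry detergent £15.25: everything else → 6.25% + 1.25% municipal = 7.5% → £1.14375
Basic car wash £22.29: taxable services → 0% + 0.5% municipal = 0.5% → £0.11145
Bottle of merlot £21.72: alcohol → 9.25% + 2% municipal = 11.25% → £2.4435
Laptop £698.66: electronic goods → 7.75% + 0% municipal = 7.75% → £54.14615
Bluetooth speaker £114.52: electronic goods → 7.75% + 0% municipal = 7.75% → £8.8753
Unrounded tax sum = £76.0275 → £76.03

£76.03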